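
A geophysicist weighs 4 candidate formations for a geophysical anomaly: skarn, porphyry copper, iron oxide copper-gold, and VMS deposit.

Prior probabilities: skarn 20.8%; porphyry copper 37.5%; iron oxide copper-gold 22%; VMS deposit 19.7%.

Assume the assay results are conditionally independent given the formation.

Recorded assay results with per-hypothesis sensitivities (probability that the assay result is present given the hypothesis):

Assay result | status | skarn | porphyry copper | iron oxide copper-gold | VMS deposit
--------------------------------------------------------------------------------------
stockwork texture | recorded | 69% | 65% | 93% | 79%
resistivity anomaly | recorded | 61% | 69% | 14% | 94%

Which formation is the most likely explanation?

For each hypothesis, the unnormalized posterior weight is prior × product of the assay result likelihoods:
  skarn: 0.208 × 0.69 × 0.61 = 0.087547
  porphyry copper: 0.375 × 0.65 × 0.69 = 0.16819
  iron oxide copper-gold: 0.220 × 0.93 × 0.14 = 0.028644
  VMS deposit: 0.197 × 0.79 × 0.94 = 0.14629
The unnormalized weights sum to 0.43067.
P(skarn | evidence) ≈ 0.087547 / 0.43067 ≈ 0.203
P(porphyry copper | evidence) ≈ 0.16819 / 0.43067 ≈ 0.391
P(iron oxide copper-gold | evidence) ≈ 0.028644 / 0.43067 ≈ 0.067
P(VMS deposit | evidence) ≈ 0.14629 / 0.43067 ≈ 0.340
The largest is 0.391, so porphyry copper is most probable.

porphyry copper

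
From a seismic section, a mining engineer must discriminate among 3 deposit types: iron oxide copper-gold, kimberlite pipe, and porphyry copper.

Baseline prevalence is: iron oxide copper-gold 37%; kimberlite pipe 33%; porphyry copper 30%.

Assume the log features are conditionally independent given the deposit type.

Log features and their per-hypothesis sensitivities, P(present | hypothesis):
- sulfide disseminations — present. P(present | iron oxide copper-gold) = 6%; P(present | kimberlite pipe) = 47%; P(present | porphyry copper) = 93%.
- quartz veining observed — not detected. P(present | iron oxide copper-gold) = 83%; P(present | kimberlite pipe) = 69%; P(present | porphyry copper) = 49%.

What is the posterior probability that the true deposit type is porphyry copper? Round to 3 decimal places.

By Bayes' rule with conditional independence, the unnormalized weight for each hypothesis is prior × ∏ likelihoods (using 1 − P(present | H) for each absent log feature):
  iron oxide copper-gold: 0.37 × 0.06 × (1 − 0.83) = 0.003774
  kimberlite pipe: 0.33 × 0.47 × (1 − 0.69) = 0.048081
  porphyry copper: 0.30 × 0.93 × (1 − 0.49) = 0.14229
The unnormalized weights sum to 0.19415.
P(porphyry copper | evidence) = 0.14229 / 0.19415 ≈ 0.733.

0.733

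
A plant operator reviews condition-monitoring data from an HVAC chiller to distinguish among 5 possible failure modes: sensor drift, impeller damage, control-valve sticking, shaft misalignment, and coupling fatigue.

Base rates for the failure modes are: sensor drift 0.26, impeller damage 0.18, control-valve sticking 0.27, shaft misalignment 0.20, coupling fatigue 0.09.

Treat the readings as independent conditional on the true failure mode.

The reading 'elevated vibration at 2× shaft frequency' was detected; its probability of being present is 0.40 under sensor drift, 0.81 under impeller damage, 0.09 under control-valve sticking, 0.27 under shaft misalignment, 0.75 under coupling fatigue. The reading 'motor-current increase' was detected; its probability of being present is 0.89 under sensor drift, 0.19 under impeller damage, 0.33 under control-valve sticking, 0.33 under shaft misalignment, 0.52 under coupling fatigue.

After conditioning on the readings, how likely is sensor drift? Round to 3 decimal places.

Multiply each prior by the joint likelihood of the reading pattern:
  sensor drift: 0.26 × 0.40 × 0.89 = 0.09256
  impeller damage: 0.18 × 0.81 × 0.19 = 0.027702
  control-valve sticking: 0.27 × 0.09 × 0.33 = 0.008019
  shaft misalignment: 0.20 × 0.27 × 0.33 = 0.01782
  coupling fatigue: 0.09 × 0.75 × 0.52 = 0.0351
Marginal likelihood of the evidence = 0.1812.
P(sensor drift | evidence) = 0.09256 / 0.1812 ≈ 0.511.

0.511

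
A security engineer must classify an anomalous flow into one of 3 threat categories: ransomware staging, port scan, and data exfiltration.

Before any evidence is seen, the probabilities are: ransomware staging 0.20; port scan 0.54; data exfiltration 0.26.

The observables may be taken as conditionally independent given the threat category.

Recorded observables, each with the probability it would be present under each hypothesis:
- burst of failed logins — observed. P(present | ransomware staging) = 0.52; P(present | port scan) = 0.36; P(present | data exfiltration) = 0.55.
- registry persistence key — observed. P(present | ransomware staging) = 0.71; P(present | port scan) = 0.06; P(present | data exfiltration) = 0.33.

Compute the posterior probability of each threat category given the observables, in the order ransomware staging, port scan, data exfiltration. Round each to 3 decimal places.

For each hypothesis, the unnormalized posterior weight is prior × product of the observable likelihoods:
  ransomware staging: 0.20 × 0.52 × 0.71 = 0.07384
  port scan: 0.54 × 0.36 × 0.06 = 0.011664
  data exfiltration: 0.26 × 0.55 × 0.33 = 0.04719
Normalizing constant Z = 0.07384 + 0.011664 + 0.04719 = 0.13269.
P(ransomware staging | evidence) = 0.07384 / 0.13269 ≈ 0.556
P(port scan | evidence) = 0.011664 / 0.13269 ≈ 0.088
P(data exfiltration | evidence) = 0.04719 / 0.13269 ≈ 0.356

0.556, 0.088, 0.356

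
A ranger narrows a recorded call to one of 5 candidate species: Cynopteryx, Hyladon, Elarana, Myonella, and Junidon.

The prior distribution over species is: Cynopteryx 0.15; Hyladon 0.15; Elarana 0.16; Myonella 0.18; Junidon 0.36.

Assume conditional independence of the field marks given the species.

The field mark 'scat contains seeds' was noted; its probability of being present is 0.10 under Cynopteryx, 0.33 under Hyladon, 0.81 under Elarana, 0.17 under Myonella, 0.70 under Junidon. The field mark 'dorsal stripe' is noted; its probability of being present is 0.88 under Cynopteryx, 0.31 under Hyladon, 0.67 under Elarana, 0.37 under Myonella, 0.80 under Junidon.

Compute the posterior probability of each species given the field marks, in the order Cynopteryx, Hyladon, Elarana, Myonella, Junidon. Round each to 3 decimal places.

For each hypothesis, the unnormalized posterior weight is prior × product of the field mark likelihoods:
  Cynopteryx: 0.15 × 0.10 × 0.88 = 0.0132
  Hyladon: 0.15 × 0.33 × 0.31 = 0.015345
  Elarana: 0.16 × 0.81 × 0.67 = 0.086832
  Myonella: 0.18 × 0.17 × 0.37 = 0.011322
  Junidon: 0.36 × 0.70 × 0.80 = 0.2016
Marginal likelihood of the evidence = 0.3283.
P(Cynopteryx | evidence) = 0.0132 / 0.3283 ≈ 0.040
P(Hyladon | evidence) = 0.015345 / 0.3283 ≈ 0.047
P(Elarana | evidence) = 0.086832 / 0.3283 ≈ 0.264
P(Myonella | evidence) = 0.011322 / 0.3283 ≈ 0.034
P(Junidon | evidence) = 0.2016 / 0.3283 ≈ 0.614

0.040, 0.047, 0.264, 0.034, 0.614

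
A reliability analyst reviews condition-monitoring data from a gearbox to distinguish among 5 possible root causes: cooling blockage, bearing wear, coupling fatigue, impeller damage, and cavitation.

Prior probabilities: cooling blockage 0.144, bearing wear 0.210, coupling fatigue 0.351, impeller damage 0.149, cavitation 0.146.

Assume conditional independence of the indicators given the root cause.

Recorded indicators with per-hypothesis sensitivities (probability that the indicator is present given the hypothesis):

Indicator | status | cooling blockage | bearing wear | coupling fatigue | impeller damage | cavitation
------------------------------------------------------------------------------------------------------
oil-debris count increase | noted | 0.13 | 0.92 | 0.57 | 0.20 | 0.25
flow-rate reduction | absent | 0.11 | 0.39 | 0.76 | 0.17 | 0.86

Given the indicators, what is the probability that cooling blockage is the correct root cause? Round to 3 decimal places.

0.078

By Bayes' rule with conditional independence, the unnormalized weight for each hypothesis is prior × ∏ likelihoods (using 1 − P(present | H) for each absent indicator):
  cooling blockage: 0.144 × 0.13 × (1 − 0.11) = 0.016661
  bearing wear: 0.210 × 0.92 × (1 − 0.39) = 0.11785
  coupling fatigue: 0.351 × 0.57 × (1 − 0.76) = 0.048017
  impeller damage: 0.149 × 0.20 × (1 − 0.17) = 0.024734
  cavitation: 0.146 × 0.25 × (1 − 0.86) = 0.00511
Marginal likelihood of the evidence = 0.21237.
P(cooling blockage | evidence) = 0.016661 / 0.21237 ≈ 0.078.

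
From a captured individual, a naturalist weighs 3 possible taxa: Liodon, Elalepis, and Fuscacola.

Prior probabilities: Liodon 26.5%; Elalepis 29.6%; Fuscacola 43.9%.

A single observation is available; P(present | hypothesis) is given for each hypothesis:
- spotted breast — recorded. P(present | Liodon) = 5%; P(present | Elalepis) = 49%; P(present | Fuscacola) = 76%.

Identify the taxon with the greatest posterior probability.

Fuscacola

Multiply each prior by the likelihood of the observation:
  Liodon: 0.265 × 0.05 = 0.01325
  Elalepis: 0.296 × 0.49 = 0.14504
  Fuscacola: 0.439 × 0.76 = 0.33364
The unnormalized weights sum to 0.49193.
P(Liodon | evidence) ≈ 0.01325 / 0.49193 ≈ 0.027
P(Elalepis | evidence) ≈ 0.14504 / 0.49193 ≈ 0.295
P(Fuscacola | evidence) ≈ 0.33364 / 0.49193 ≈ 0.678
The largest is 0.678, so Fuscacola is most probable.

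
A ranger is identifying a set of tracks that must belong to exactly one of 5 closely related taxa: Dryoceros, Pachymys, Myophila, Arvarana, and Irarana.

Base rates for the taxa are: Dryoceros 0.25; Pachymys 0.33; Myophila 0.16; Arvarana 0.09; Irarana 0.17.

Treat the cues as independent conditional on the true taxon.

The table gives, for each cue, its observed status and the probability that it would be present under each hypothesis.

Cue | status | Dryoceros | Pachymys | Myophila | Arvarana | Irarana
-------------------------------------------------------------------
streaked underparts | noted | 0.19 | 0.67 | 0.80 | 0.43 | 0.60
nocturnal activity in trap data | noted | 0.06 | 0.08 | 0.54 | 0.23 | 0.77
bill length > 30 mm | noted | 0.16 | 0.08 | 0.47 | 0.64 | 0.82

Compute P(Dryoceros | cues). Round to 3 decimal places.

For each hypothesis, the unnormalized posterior weight is prior × product of the cue likelihoods:
  Dryoceros: 0.25 × 0.19 × 0.06 × 0.16 = 0.000456
  Pachymys: 0.33 × 0.67 × 0.08 × 0.08 = 0.001415
  Myophila: 0.16 × 0.80 × 0.54 × 0.47 = 0.032486
  Arvarana: 0.09 × 0.43 × 0.23 × 0.64 = 0.0056966
  Irarana: 0.17 × 0.60 × 0.77 × 0.82 = 0.064403
Normalizing constant Z = 0.000456 + 0.001415 + 0.032486 + 0.0056966 + 0.064403 = 0.10446.
P(Dryoceros | evidence) = 0.000456 / 0.10446 ≈ 0.004.

0.004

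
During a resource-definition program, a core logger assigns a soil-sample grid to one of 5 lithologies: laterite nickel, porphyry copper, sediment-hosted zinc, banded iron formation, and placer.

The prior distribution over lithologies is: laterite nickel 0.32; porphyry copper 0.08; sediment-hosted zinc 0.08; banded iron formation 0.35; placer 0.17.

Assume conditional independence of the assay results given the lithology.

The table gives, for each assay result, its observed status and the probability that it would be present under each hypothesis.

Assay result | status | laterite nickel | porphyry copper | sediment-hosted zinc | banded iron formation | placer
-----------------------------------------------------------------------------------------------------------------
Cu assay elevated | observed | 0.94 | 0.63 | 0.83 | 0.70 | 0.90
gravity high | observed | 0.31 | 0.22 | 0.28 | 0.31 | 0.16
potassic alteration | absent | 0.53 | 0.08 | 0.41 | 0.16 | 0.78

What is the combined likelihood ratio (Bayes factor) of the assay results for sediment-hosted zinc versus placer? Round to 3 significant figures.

4.33

Take the product of per-assay result likelihoods under each hypothesis (using 1 − P(present | H) for each absent assay result), then divide.
  sediment-hosted zinc: 0.83 × 0.28 × (1 − 0.41) = 0.13712
  placer: 0.90 × 0.16 × (1 − 0.78) = 0.03168
Bayes factor = 0.13712 / 0.03168 ≈ 4.33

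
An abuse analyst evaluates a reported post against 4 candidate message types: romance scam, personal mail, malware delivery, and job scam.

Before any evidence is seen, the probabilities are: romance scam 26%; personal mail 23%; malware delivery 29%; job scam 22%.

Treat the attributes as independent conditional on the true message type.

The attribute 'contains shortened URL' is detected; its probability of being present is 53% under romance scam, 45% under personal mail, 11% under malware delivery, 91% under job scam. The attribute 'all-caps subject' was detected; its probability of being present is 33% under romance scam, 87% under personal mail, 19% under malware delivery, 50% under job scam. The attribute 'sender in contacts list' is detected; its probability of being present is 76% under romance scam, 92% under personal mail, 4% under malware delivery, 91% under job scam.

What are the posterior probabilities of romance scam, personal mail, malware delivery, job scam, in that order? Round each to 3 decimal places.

Multiply each prior by the joint likelihood of the attribute pattern:
  romance scam: 0.26 × 0.53 × 0.33 × 0.76 = 0.03456
  personal mail: 0.23 × 0.45 × 0.87 × 0.92 = 0.082841
  malware delivery: 0.29 × 0.11 × 0.19 × 0.04 = 0.00024244
  job scam: 0.22 × 0.91 × 0.50 × 0.91 = 0.091091
The unnormalized weights sum to 0.20874.
P(romance scam | evidence) = 0.03456 / 0.20874 ≈ 0.166
P(personal mail | evidence) = 0.082841 / 0.20874 ≈ 0.397
P(malware delivery | evidence) = 0.00024244 / 0.20874 ≈ 0.001
P(job scam | evidence) = 0.091091 / 0.20874 ≈ 0.436

0.166, 0.397, 0.001, 0.436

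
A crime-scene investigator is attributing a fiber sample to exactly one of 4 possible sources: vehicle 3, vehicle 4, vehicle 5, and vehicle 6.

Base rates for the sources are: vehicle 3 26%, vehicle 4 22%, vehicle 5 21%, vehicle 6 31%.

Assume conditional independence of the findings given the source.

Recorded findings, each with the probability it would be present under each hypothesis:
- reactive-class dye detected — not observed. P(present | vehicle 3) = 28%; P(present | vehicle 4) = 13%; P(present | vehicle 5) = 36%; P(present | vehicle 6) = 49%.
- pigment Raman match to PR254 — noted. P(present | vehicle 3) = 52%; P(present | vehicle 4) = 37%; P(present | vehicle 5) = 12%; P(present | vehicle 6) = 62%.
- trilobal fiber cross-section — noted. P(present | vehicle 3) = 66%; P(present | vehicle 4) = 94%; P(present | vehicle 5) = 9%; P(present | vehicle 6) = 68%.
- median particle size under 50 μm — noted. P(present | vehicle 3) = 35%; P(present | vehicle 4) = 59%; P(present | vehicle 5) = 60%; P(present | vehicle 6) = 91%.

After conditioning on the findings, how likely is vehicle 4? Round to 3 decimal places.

Multiply each prior by the joint likelihood of the evidence pattern (using 1 − P(present | H) for each absent finding):
  vehicle 3: 0.26 × (1 − 0.28) × 0.52 × 0.66 × 0.35 = 0.022486
  vehicle 4: 0.22 × (1 − 0.13) × 0.37 × 0.94 × 0.59 = 0.039276
  vehicle 5: 0.21 × (1 − 0.36) × 0.12 × 0.09 × 0.60 = 0.00087091
  vehicle 6: 0.31 × (1 − 0.49) × 0.62 × 0.68 × 0.91 = 0.060656
The unnormalized weights sum to 0.12329.
P(vehicle 4 | evidence) = 0.039276 / 0.12329 ≈ 0.319.

0.319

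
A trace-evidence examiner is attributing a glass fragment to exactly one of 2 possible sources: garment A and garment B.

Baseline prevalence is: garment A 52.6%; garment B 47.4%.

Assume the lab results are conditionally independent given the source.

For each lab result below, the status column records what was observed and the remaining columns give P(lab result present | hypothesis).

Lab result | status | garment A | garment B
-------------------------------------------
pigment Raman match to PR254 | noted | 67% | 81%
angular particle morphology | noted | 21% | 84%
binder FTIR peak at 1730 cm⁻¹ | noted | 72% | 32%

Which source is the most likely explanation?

garment B

For each hypothesis, the unnormalized posterior weight is prior × product of the lab result likelihoods:
  garment A: 0.526 × 0.67 × 0.21 × 0.72 = 0.053286
  garment B: 0.474 × 0.81 × 0.84 × 0.32 = 0.1032
Marginal likelihood of the evidence = 0.15649.
P(garment A | evidence) ≈ 0.053286 / 0.15649 ≈ 0.341
P(garment B | evidence) ≈ 0.1032 / 0.15649 ≈ 0.659
The largest is 0.659, so garment B is most probable.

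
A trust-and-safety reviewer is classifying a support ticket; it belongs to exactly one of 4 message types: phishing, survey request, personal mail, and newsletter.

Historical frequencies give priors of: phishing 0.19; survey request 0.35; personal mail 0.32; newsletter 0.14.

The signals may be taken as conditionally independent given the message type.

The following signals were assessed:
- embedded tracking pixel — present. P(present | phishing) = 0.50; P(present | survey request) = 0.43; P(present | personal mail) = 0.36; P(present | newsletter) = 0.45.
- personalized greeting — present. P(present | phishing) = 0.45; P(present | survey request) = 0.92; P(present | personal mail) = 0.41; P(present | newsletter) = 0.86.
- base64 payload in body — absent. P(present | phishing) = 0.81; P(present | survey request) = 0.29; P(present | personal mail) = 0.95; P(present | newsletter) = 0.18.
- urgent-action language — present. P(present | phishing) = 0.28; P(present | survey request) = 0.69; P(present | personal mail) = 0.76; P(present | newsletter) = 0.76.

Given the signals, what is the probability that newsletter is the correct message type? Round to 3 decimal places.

By Bayes' rule with conditional independence, the unnormalized weight for each hypothesis is prior × ∏ likelihoods (using 1 − P(present | H) for each absent signal):
  phishing: 0.19 × 0.50 × 0.45 × (1 − 0.81) × 0.28 = 0.0022743
  survey request: 0.35 × 0.43 × 0.92 × (1 − 0.29) × 0.69 = 0.067832
  personal mail: 0.32 × 0.36 × 0.41 × (1 − 0.95) × 0.76 = 0.0017948
  newsletter: 0.14 × 0.45 × 0.86 × (1 − 0.18) × 0.76 = 0.033765
Normalizing constant Z = 0.0022743 + 0.067832 + 0.0017948 + 0.033765 = 0.10567.
P(newsletter | evidence) = 0.033765 / 0.10567 ≈ 0.320.

0.320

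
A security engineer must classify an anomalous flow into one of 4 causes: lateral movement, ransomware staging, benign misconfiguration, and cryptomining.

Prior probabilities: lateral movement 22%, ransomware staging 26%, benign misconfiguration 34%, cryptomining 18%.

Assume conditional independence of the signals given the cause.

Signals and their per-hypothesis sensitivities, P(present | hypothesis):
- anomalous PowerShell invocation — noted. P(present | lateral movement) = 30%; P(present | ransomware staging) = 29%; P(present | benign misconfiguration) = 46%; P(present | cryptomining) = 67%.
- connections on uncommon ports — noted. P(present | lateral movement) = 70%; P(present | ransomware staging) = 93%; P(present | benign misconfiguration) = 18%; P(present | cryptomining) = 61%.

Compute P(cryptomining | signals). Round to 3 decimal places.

By Bayes' rule with conditional independence, the unnormalized weight for each hypothesis is prior × ∏ likelihoods:
  lateral movement: 0.22 × 0.30 × 0.70 = 0.0462
  ransomware staging: 0.26 × 0.29 × 0.93 = 0.070122
  benign misconfiguration: 0.34 × 0.46 × 0.18 = 0.028152
  cryptomining: 0.18 × 0.67 × 0.61 = 0.073566
Normalizing constant Z = 0.0462 + 0.070122 + 0.028152 + 0.073566 = 0.21804.
P(cryptomining | evidence) = 0.073566 / 0.21804 ≈ 0.337.

0.337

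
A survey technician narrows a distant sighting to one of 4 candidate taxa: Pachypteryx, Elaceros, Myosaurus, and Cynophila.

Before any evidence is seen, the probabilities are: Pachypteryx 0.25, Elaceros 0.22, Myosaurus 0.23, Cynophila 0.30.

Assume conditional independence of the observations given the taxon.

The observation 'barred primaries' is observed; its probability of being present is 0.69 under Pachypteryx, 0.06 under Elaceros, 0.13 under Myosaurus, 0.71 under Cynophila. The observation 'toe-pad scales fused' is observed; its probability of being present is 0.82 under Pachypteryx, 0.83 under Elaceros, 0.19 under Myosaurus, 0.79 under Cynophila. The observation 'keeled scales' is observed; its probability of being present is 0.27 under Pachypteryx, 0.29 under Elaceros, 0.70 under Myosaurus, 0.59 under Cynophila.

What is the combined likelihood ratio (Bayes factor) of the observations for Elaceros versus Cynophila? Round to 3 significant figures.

0.0436

Take the product of per-observation likelihoods under each hypothesis, then divide.
  Elaceros: 0.06 × 0.83 × 0.29 = 0.014442
  Cynophila: 0.71 × 0.79 × 0.59 = 0.33093
Bayes factor = 0.014442 / 0.33093 ≈ 0.0436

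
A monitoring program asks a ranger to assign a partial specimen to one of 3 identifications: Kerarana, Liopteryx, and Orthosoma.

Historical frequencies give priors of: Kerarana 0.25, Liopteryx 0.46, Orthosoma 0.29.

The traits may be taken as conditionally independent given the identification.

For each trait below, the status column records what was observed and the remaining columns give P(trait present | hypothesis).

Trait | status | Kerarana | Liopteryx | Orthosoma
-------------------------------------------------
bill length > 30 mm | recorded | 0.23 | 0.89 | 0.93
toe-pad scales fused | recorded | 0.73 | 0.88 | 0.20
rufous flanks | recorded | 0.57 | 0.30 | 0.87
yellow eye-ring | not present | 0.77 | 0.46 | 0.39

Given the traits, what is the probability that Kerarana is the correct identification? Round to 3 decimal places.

By Bayes' rule with conditional independence, the unnormalized weight for each hypothesis is prior × ∏ likelihoods (using 1 − P(present | H) for each absent trait):
  Kerarana: 0.25 × 0.23 × 0.73 × 0.57 × (1 − 0.77) = 0.0055029
  Liopteryx: 0.46 × 0.89 × 0.88 × 0.30 × (1 − 0.46) = 0.058364
  Orthosoma: 0.29 × 0.93 × 0.20 × 0.87 × (1 − 0.39) = 0.028626
Marginal likelihood of the evidence = 0.092493.
P(Kerarana | evidence) = 0.0055029 / 0.092493 ≈ 0.059.

0.059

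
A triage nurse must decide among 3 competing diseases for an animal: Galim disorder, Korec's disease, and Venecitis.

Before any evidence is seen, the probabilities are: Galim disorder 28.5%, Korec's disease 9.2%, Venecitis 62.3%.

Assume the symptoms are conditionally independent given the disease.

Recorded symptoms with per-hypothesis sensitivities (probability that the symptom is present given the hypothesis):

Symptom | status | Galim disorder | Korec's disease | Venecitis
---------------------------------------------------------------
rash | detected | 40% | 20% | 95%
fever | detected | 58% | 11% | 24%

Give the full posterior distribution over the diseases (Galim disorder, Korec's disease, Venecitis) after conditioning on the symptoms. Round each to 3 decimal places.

0.315, 0.010, 0.676

For each hypothesis, the unnormalized posterior weight is prior × product of the symptom likelihoods:
  Galim disorder: 0.285 × 0.40 × 0.58 = 0.06612
  Korec's disease: 0.092 × 0.20 × 0.11 = 0.002024
  Venecitis: 0.623 × 0.95 × 0.24 = 0.14204
The unnormalized weights sum to 0.21019.
P(Galim disorder | evidence) = 0.06612 / 0.21019 ≈ 0.315
P(Korec's disease | evidence) = 0.002024 / 0.21019 ≈ 0.010
P(Venecitis | evidence) = 0.14204 / 0.21019 ≈ 0.676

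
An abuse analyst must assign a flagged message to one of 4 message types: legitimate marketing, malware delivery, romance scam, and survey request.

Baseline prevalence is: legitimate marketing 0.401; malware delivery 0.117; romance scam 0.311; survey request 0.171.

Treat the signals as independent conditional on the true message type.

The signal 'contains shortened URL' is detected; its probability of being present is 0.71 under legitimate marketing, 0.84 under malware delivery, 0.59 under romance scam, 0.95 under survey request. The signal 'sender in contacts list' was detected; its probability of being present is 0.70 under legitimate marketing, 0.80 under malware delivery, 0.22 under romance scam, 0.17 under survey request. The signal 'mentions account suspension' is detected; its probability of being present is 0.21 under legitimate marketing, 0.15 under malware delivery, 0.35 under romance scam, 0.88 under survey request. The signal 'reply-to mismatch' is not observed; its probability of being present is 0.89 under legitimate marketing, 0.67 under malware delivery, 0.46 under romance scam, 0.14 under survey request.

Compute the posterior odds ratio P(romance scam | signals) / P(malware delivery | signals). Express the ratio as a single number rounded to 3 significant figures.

1.96

The normalizing constant cancels in an odds ratio, so compute prior × likelihood for the two hypotheses only (using 1 − P(present | H) for each absent signal):
  romance scam: 0.311 × 0.59 × 0.22 × 0.35 × (1 − 0.46) = 0.0076295
  malware delivery: 0.117 × 0.84 × 0.80 × 0.15 × (1 − 0.67) = 0.0038919
Odds(romance scam : malware delivery) = 0.0076295 / 0.0038919 ≈ 1.96.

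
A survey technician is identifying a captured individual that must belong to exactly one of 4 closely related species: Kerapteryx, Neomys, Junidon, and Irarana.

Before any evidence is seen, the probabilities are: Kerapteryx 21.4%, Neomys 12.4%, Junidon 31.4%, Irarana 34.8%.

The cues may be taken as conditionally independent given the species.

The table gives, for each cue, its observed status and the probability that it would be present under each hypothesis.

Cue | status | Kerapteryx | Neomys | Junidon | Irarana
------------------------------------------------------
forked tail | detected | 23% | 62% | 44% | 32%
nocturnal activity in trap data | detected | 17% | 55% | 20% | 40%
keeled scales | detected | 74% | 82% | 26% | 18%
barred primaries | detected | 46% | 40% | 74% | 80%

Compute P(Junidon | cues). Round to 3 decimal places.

For each hypothesis, the unnormalized posterior weight is prior × product of the cue likelihoods:
  Kerapteryx: 0.214 × 0.23 × 0.17 × 0.74 × 0.46 = 0.0028483
  Neomys: 0.124 × 0.62 × 0.55 × 0.82 × 0.40 = 0.013869
  Junidon: 0.314 × 0.44 × 0.20 × 0.26 × 0.74 = 0.0053164
  Irarana: 0.348 × 0.32 × 0.40 × 0.18 × 0.80 = 0.0064143
The unnormalized weights sum to 0.028448.
P(Junidon | evidence) = 0.0053164 / 0.028448 ≈ 0.187.

0.187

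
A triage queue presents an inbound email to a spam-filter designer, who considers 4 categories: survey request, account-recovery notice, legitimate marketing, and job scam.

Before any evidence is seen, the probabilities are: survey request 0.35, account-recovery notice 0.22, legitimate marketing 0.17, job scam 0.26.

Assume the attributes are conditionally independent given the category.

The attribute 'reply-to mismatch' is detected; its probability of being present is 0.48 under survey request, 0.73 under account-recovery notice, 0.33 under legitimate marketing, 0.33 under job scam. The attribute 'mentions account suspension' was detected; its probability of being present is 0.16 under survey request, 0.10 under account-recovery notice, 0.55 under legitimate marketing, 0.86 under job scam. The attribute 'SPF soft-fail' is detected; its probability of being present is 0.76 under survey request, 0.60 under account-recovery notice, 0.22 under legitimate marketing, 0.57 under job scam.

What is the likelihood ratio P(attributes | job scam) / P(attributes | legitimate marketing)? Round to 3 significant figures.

4.05

Take the product of per-attribute likelihoods under each hypothesis, then divide.
  job scam: 0.33 × 0.86 × 0.57 = 0.16177
  legitimate marketing: 0.33 × 0.55 × 0.22 = 0.03993
Bayes factor = 0.16177 / 0.03993 ≈ 4.05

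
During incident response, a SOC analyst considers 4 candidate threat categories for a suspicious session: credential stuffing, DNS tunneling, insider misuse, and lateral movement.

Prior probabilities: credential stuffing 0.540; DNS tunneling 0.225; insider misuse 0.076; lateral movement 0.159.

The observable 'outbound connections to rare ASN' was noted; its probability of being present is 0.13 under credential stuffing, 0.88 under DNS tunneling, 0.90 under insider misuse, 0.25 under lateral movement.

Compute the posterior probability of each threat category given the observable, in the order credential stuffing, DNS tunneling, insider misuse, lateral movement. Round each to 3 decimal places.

0.187, 0.526, 0.182, 0.106

By Bayes' rule, the unnormalized weight for each hypothesis is prior × likelihood:
  credential stuffing: 0.540 × 0.13 = 0.0702
  DNS tunneling: 0.225 × 0.88 = 0.198
  insider misuse: 0.076 × 0.90 = 0.0684
  lateral movement: 0.159 × 0.25 = 0.03975
Marginal likelihood of the evidence = 0.37635.
P(credential stuffing | evidence) = 0.0702 / 0.37635 ≈ 0.187
P(DNS tunneling | evidence) = 0.198 / 0.37635 ≈ 0.526
P(insider misuse | evidence) = 0.0684 / 0.37635 ≈ 0.182
P(lateral movement | evidence) = 0.03975 / 0.37635 ≈ 0.106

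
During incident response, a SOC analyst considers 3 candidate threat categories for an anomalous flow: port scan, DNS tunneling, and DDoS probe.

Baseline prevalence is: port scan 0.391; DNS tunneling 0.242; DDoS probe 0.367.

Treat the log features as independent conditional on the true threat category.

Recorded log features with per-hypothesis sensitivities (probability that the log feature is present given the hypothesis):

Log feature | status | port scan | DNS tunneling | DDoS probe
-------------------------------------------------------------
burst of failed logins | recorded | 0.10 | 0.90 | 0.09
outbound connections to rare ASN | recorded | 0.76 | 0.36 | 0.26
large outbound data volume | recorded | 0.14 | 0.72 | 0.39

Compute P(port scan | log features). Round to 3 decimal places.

0.065

For each hypothesis, the unnormalized posterior weight is prior × product of the log feature likelihoods:
  port scan: 0.391 × 0.10 × 0.76 × 0.14 = 0.0041602
  DNS tunneling: 0.242 × 0.90 × 0.36 × 0.72 = 0.056454
  DDoS probe: 0.367 × 0.09 × 0.26 × 0.39 = 0.0033492
Normalizing constant Z = 0.0041602 + 0.056454 + 0.0033492 = 0.063963.
P(port scan | evidence) = 0.0041602 / 0.063963 ≈ 0.065.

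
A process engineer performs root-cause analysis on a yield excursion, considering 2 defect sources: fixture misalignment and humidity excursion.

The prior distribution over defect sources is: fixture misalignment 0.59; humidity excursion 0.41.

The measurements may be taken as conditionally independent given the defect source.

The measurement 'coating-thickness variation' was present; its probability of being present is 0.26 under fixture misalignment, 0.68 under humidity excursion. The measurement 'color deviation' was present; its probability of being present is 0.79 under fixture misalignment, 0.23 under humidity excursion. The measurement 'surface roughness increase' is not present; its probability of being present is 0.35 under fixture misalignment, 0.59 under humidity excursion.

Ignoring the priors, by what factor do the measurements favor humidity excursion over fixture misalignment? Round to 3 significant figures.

Take the product of per-measurement likelihoods under each hypothesis (using 1 − P(present | H) for each absent measurement), then divide.
  humidity excursion: 0.68 × 0.23 × (1 − 0.59) = 0.064124
  fixture misalignment: 0.26 × 0.79 × (1 − 0.35) = 0.13351
Bayes factor = 0.064124 / 0.13351 ≈ 0.480

0.480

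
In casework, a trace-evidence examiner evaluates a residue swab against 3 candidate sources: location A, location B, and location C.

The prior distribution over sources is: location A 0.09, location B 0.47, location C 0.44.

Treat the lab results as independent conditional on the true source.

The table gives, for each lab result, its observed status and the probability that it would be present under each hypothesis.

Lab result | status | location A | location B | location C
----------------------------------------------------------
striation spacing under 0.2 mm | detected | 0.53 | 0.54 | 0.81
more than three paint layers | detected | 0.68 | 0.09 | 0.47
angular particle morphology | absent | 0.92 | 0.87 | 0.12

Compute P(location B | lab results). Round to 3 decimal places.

Multiply each prior by the joint likelihood of the lab result pattern (using 1 − P(present | H) for each absent lab result):
  location A: 0.09 × 0.53 × 0.68 × (1 − 0.92) = 0.0025949
  location B: 0.47 × 0.54 × 0.09 × (1 − 0.87) = 0.0029695
  location C: 0.44 × 0.81 × 0.47 × (1 − 0.12) = 0.14741
Normalizing constant Z = 0.0025949 + 0.0029695 + 0.14741 = 0.15297.
P(location B | evidence) = 0.0029695 / 0.15297 ≈ 0.019.

0.019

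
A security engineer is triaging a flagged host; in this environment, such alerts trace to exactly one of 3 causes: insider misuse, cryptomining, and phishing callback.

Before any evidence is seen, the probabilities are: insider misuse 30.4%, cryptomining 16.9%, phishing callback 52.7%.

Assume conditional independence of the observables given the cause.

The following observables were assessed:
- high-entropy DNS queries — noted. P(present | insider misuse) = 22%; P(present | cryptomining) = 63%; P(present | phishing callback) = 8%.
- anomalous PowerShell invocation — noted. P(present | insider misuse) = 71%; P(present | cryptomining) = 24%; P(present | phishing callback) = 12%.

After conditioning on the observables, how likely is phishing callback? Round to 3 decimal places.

By Bayes' rule with conditional independence, the unnormalized weight for each hypothesis is prior × ∏ likelihoods:
  insider misuse: 0.304 × 0.22 × 0.71 = 0.047485
  cryptomining: 0.169 × 0.63 × 0.24 = 0.025553
  phishing callback: 0.527 × 0.08 × 0.12 = 0.0050592
Normalizing constant Z = 0.047485 + 0.025553 + 0.0050592 = 0.078097.
P(phishing callback | evidence) = 0.0050592 / 0.078097 ≈ 0.065.

0.065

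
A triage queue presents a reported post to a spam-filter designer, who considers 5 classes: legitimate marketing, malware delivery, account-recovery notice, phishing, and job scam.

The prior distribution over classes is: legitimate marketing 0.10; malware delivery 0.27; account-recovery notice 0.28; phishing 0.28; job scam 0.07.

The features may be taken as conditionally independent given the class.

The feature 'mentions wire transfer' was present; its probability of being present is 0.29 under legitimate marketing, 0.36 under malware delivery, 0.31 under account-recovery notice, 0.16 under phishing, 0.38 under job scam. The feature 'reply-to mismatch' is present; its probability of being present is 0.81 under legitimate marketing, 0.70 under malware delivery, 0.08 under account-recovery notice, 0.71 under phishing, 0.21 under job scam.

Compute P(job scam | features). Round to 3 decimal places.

0.041

Multiply each prior by the joint likelihood of the feature pattern:
  legitimate marketing: 0.10 × 0.29 × 0.81 = 0.02349
  malware delivery: 0.27 × 0.36 × 0.70 = 0.06804
  account-recovery notice: 0.28 × 0.31 × 0.08 = 0.006944
  phishing: 0.28 × 0.16 × 0.71 = 0.031808
  job scam: 0.07 × 0.38 × 0.21 = 0.005586
The unnormalized weights sum to 0.13587.
P(job scam | evidence) = 0.005586 / 0.13587 ≈ 0.041.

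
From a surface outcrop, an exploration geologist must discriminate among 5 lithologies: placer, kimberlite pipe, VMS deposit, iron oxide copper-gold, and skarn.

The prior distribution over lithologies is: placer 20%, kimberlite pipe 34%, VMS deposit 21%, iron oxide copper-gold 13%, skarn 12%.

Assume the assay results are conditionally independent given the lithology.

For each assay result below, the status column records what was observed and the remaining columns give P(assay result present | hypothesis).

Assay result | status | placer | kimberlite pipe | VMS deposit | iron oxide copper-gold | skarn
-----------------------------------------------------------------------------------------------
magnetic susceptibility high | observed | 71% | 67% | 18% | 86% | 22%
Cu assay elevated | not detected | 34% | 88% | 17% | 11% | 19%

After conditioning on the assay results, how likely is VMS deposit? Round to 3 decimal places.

0.115

Multiply each prior by the joint likelihood of the assay result pattern (using 1 − P(present | H) for each absent assay result):
  placer: 0.20 × 0.71 × (1 − 0.34) = 0.09372
  kimberlite pipe: 0.34 × 0.67 × (1 − 0.88) = 0.027336
  VMS deposit: 0.21 × 0.18 × (1 − 0.17) = 0.031374
  iron oxide copper-gold: 0.13 × 0.86 × (1 − 0.11) = 0.099502
  skarn: 0.12 × 0.22 × (1 − 0.19) = 0.021384
The unnormalized weights sum to 0.27332.
P(VMS deposit | evidence) = 0.031374 / 0.27332 ≈ 0.115.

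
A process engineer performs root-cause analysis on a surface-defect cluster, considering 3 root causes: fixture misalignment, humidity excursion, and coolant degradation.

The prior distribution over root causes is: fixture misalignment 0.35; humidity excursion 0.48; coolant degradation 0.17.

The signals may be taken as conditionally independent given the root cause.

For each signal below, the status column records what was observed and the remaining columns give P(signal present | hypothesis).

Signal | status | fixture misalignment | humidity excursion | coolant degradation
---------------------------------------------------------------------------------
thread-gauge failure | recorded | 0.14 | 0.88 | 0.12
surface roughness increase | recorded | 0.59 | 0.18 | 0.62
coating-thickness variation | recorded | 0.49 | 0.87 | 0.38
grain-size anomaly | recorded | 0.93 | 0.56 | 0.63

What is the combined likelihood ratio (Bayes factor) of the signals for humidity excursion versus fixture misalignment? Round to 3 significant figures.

Take the product of per-signal likelihoods under each hypothesis, then divide.
  humidity excursion: 0.88 × 0.18 × 0.87 × 0.56 = 0.077172
  fixture misalignment: 0.14 × 0.59 × 0.49 × 0.93 = 0.037641
Bayes factor = 0.077172 / 0.037641 ≈ 2.05

2.05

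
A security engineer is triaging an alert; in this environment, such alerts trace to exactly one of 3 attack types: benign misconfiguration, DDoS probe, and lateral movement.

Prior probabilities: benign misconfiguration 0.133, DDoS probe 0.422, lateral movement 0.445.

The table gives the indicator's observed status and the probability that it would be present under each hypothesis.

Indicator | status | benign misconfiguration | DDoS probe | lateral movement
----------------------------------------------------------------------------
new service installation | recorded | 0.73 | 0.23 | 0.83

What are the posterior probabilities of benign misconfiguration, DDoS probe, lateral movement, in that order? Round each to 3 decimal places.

By Bayes' rule, the unnormalized weight for each hypothesis is prior × likelihood:
  benign misconfiguration: 0.133 × 0.73 = 0.09709
  DDoS probe: 0.422 × 0.23 = 0.09706
  lateral movement: 0.445 × 0.83 = 0.36935
Normalizing constant Z = 0.09709 + 0.09706 + 0.36935 = 0.5635.
P(benign misconfiguration | evidence) = 0.09709 / 0.5635 ≈ 0.172
P(DDoS probe | evidence) = 0.09706 / 0.5635 ≈ 0.172
P(lateral movement | evidence) = 0.36935 / 0.5635 ≈ 0.655

0.172, 0.172, 0.655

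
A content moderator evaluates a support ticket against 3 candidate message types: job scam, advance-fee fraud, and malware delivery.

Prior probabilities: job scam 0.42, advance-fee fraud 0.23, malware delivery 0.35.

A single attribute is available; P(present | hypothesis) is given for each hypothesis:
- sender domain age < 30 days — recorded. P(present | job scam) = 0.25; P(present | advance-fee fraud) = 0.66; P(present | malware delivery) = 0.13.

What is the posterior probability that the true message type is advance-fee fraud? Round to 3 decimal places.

For each hypothesis, the unnormalized posterior weight is prior × likelihood:
  job scam: 0.42 × 0.25 = 0.105
  advance-fee fraud: 0.23 × 0.66 = 0.1518
  malware delivery: 0.35 × 0.13 = 0.0455
Marginal likelihood of the evidence = 0.3023.
P(advance-fee fraud | evidence) = 0.1518 / 0.3023 ≈ 0.502.

0.502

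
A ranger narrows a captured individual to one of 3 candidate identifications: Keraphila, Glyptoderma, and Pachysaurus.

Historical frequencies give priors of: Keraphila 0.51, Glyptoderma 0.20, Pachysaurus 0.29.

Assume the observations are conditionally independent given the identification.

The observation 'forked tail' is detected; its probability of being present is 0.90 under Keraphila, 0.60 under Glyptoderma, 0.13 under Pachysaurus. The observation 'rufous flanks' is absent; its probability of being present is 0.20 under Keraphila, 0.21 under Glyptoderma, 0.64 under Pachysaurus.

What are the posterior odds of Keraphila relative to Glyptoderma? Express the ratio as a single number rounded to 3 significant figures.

3.87

The normalizing constant cancels in an odds ratio, so compute prior × likelihood for the two hypotheses only (using 1 − P(present | H) for each absent observation):
  Keraphila: 0.51 × 0.90 × (1 − 0.20) = 0.3672
  Glyptoderma: 0.20 × 0.60 × (1 − 0.21) = 0.0948
Odds(Keraphila : Glyptoderma) = 0.3672 / 0.0948 ≈ 3.87.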